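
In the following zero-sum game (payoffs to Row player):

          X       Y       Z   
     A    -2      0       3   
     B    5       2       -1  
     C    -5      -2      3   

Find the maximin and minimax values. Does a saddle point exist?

Maximin = -1, Minimax = 2, Saddle: False

Work:
Row minimums: [-2, -1, -5] → maximin = -1
Column maximums: [5, 2, 3] → minimax = 2
No saddle point (maximin ≠ minimax). Mixed strategy needed.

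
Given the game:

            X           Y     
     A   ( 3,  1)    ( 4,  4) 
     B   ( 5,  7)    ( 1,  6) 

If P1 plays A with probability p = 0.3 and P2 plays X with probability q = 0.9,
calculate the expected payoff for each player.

E[P1] = 4.15, E[P2] = 5.22

Work:
E[P1] = p·q·π₁(A,X) + p·(1-q)·π₁(A,Y) + (1-p)·q·π₁(B,X) + (1-p)·(1-q)·π₁(B,Y)
= 0.3·0.9·3 + 0.3·0.1·4 + 0.7·0.9·5 + 0.7·0.1·1
= 4.15

E[P2] = 5.22 (similar calculation)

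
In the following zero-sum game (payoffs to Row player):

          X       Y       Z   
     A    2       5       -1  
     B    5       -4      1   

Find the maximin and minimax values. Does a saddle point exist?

Maximin = -1, Minimax = 1, Saddle: False

Work:
Row minimums: [-1, -4] → maximin = -1
Column maximums: [5, 5, 1] → minimax = 1
No saddle point (maximin ≠ minimax). Mixed strategy needed.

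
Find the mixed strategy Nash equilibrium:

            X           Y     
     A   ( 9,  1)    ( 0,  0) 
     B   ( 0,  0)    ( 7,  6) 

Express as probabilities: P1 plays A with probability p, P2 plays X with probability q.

p = 0.8571, q = 0.4375

Work:
Find probabilities that make opponent indifferent:
P2 chooses q to make P1 indifferent between A and B
P1 chooses p to make P2 indifferent between X and Y
Mixed NE: P1 plays (A: 0.8571, B: 0.1429), P2 plays (X: 0.4375, Y: 0.5625)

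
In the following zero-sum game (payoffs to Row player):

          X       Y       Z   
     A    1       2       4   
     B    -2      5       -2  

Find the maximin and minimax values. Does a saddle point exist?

Maximin = 1, Minimax = 1, Saddle: True

Work:
Row minimums: [1, -2] → maximin = 1
Column maximums: [1, 5, 4] → minimax = 1
Saddle point exists! Game value = 1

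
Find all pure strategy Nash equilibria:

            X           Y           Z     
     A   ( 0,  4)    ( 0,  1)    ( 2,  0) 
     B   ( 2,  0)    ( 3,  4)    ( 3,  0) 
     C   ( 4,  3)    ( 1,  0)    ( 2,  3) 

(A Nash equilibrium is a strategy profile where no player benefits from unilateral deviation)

Nash equilibrium: (B, Y), (C, X)

Work:
Best responses:
  P1 vs X: payoffs [0, 2, 4] → best response C (payoff 4)
  P1 vs Y: payoffs [0, 3, 1] → best response B (payoff 3)
  P1 vs Z: payoffs [2, 3, 2] → best response B (payoff 3)
  P2 vs A: payoffs [4, 1, 0] → best response X (payoff 4)
  P2 vs B: payoffs [0, 4, 0] → best response Y (payoff 4)
  P2 vs C: payoffs [3, 0, 3] → best response X/Z (payoff 3)
Mutual best responses: (B,Y), (C,X) → Nash equilibria.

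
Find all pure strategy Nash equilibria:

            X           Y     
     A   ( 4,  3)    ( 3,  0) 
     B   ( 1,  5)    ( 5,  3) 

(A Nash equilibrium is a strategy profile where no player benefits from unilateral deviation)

Nash equilibrium: (A, X)

Work:
Best responses:
  P1 vs X: payoffs [4, 1] → best response A (payoff 4)
  P1 vs Y: payoffs [3, 5] → best response B (payoff 5)
  P2 vs A: payoffs [3, 0] → best response X (payoff 3)
  P2 vs B: payoffs [5, 3] → best response X (payoff 5)
Mutual best responses: (A,X) → Nash equilibria.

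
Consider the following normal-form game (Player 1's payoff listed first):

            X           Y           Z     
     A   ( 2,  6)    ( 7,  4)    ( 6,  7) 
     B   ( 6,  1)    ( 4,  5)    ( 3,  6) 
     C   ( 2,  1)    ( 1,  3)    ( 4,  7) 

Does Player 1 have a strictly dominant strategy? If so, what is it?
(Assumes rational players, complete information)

No strictly dominant strategy exists for Player 1

Work:
A strategy strictly dominates another if it gives a strictly higher payoff against every opponent action. Compare each pair of P1's strategies column-by-column:
  A vs B: [2 vs 6, 7 vs 4, 6 vs 3] → A does not strictly dominate B (column X: 2 ≤ 6)
  A vs C: [2 vs 2, 7 vs 1, 6 vs 4] → A does not strictly dominate C (column X: 2 ≤ 2)
  B vs A: [6 vs 2, 4 vs 7, 3 vs 6] → B does not strictly dominate A (column Y: 4 ≤ 7)
  B vs C: [6 vs 2, 4 vs 1, 3 vs 4] → B does not strictly dominate C (column Z: 3 ≤ 4)
  C vs A: [2 vs 2, 1 vs 7, 4 vs 6] → C does not strictly dominate A (column X: 2 ≤ 2)
  C vs B: [2 vs 6, 1 vs 4, 4 vs 3] → C does not strictly dominate B (column X: 2 ≤ 6)
No single strategy strictly dominates all others → no strictly dominant strategy.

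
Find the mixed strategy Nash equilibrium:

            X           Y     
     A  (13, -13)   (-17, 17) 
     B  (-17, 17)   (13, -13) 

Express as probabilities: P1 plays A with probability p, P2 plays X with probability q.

p = 0.5, q = 0.5

Work:
Find probabilities that make opponent indifferent:
P2 chooses q to make P1 indifferent between A and B
P1 chooses p to make P2 indifferent between X and Y
Mixed NE: P1 plays (A: 0.5, B: 0.5), P2 plays (X: 0.5, Y: 0.5)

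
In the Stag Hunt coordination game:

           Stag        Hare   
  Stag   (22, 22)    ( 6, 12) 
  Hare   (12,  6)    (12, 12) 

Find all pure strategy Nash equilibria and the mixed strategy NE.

Pure NE: (Stag, Stag) and (Hare, Hare); Mixed NE: p = 0.375, q = 0.375

Work:
Check pure NE:
(Stag, Stag): (22, 22) - no unilateral deviation beneficial
(Hare, Hare): (12, 12) - no unilateral deviation beneficial
Mixed NE: P1 plays Stag with p = 0.375, P2 plays Stag with q = 0.375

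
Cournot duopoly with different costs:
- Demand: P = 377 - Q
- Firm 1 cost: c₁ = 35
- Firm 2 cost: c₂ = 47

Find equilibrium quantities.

q₁* = 118.0, q₂* = 106.0

Work:
Reaction: q₁ = (377 - 35 - q₂)/2
Reaction: q₂ = (377 - 47 - q₁)/2
Solve simultaneously:
q₁* = (377 - 2×35 + 47)/3 = 118.0
q₂* = (377 - 2×47 + 35)/3 = 106.0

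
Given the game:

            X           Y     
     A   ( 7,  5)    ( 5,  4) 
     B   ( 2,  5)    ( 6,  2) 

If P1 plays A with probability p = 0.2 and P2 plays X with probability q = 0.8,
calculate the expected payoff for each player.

E[P1] = 3.56, E[P2] = 4.48

Work:
E[P1] = p·q·π₁(A,X) + p·(1-q)·π₁(A,Y) + (1-p)·q·π₁(B,X) + (1-p)·(1-q)·π₁(B,Y)
= 0.2·0.8·7 + 0.2·0.2·5 + 0.8·0.8·2 + 0.8·0.2·6
= 3.56

E[P2] = 4.48 (similar calculation)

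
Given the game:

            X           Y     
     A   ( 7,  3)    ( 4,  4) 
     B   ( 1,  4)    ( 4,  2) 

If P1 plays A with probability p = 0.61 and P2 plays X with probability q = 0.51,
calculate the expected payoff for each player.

E[P1] = 4.3366, E[P2] = 3.3067

Work:
E[P1] = p·q·π₁(A,X) + p·(1-q)·π₁(A,Y) + (1-p)·q·π₁(B,X) + (1-p)·(1-q)·π₁(B,Y)
= 0.61·0.51·7 + 0.61·0.49·4 + 0.39·0.51·1 + 0.39·0.49·4
= 4.3366

E[P2] = 3.3067 (similar calculation)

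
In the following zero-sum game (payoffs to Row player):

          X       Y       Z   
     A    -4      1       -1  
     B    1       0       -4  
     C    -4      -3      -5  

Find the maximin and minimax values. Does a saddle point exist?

Maximin = -4, Minimax = -1, Saddle: False

Work:
Row minimums: [-4, -4, -5] → maximin = -4
Column maximums: [1, 1, -1] → minimax = -1
No saddle point (maximin ≠ minimax). Mixed strategy needed.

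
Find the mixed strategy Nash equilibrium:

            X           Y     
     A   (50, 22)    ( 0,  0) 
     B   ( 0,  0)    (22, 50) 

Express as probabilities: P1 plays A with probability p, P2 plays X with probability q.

p = 0.6944, q = 0.3056

Work:
Find probabilities that make opponent indifferent:
P2 chooses q to make P1 indifferent between A and B
P1 chooses p to make P2 indifferent between X and Y
Mixed NE: P1 plays (A: 0.6944, B: 0.3056), P2 plays (X: 0.3056, Y: 0.6944)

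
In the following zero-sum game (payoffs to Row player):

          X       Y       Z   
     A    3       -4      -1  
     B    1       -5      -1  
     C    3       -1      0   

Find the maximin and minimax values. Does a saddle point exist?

Maximin = -1, Minimax = -1, Saddle: True

Work:
Row minimums: [-4, -5, -1] → maximin = -1
Column maximums: [3, -1, 0] → minimax = -1
Saddle point exists! Game value = -1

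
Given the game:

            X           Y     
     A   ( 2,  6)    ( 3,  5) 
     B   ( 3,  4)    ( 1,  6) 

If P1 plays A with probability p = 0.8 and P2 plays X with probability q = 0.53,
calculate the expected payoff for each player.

E[P1] = 2.388, E[P2] = 5.412

Work:
E[P1] = p·q·π₁(A,X) + p·(1-q)·π₁(A,Y) + (1-p)·q·π₁(B,X) + (1-p)·(1-q)·π₁(B,Y)
= 0.8·0.53·2 + 0.8·0.47·3 + 0.2·0.53·3 + 0.2·0.47·1
= 2.388

E[P2] = 5.412 (similar calculation)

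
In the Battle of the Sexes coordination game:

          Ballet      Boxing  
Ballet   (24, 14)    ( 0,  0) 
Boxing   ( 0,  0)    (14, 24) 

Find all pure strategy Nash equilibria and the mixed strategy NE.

Pure NE: (Ballet, Ballet) and (Boxing, Boxing); Mixed NE: p = 0.6316, q = 0.3684

Work:
Check pure NE:
(Ballet, Ballet): (24, 14) - no unilateral deviation beneficial
(Boxing, Boxing): (14, 24) - no unilateral deviation beneficial
Mixed NE: P1 plays Ballet with p = 0.6316, P2 plays Ballet with q = 0.3684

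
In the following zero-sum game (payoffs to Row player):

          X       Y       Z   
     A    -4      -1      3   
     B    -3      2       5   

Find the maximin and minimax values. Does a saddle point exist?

Maximin = -3, Minimax = -3, Saddle: True

Work:
Row minimums: [-4, -3] → maximin = -3
Column maximums: [-3, 2, 5] → minimax = -3
Saddle point exists! Game value = -3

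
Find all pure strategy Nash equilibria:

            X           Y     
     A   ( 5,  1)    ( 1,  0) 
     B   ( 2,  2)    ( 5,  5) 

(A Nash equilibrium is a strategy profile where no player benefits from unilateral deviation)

Nash equilibrium: (A, X), (B, Y)

Work:
Best responses:
  P1 vs X: payoffs [5, 2] → best response A (payoff 5)
  P1 vs Y: payoffs [1, 5] → best response B (payoff 5)
  P2 vs A: payoffs [1, 0] → best response X (payoff 1)
  P2 vs B: payoffs [2, 5] → best response Y (payoff 5)
Mutual best responses: (A,X), (B,Y) → Nash equilibria.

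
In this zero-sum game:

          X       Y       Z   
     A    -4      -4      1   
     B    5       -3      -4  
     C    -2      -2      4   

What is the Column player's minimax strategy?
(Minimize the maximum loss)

Column should play Y, value = -2

Work:
Column player minimizes Row's maximum payoff:
Column X: max payoff to Row = 5
Column Y: max payoff to Row = -2
Column Z: max payoff to Row = 4
Minimum is -2, achieved by column Y.
Minimax strategy: Y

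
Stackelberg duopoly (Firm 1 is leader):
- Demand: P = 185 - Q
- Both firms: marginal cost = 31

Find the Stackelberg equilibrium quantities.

q₁* (leader) = 77.0, q₂* (follower) = 38.5

Work:
Follower's reaction: q₂ = (a - c - q₁)/2
Leader substitutes: π₁ = q₁·(a - q₁ - (a-c-q₁)/2 - c)
FOC: q₁* = (185 - 31)/2 = 77.00
Then: q₂* = (185 - 31 - 77.0)/2 = 38.50
Leader has first-mover advantage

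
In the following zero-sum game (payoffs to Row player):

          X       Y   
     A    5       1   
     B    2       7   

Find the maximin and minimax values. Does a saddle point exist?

Maximin = 2, Minimax = 5, Saddle: False

Work:
Row minimums: [1, 2] → maximin = 2
Column maximums: [5, 7] → minimax = 5
No saddle point (maximin ≠ minimax). Mixed strategy needed.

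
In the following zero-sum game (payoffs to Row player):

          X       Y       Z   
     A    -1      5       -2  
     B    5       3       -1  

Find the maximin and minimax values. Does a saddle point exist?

Maximin = -1, Minimax = -1, Saddle: True

Work:
Row minimums: [-2, -1] → maximin = -1
Column maximums: [5, 5, -1] → minimax = -1
Saddle point exists! Game value = -1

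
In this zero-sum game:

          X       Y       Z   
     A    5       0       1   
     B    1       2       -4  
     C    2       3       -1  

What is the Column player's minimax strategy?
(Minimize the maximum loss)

Column should play Z, value = 1

Work:
Column player minimizes Row's maximum payoff:
Column X: max payoff to Row = 5
Column Y: max payoff to Row = 3
Column Z: max payoff to Row = 1
Minimum is 1, achieved by column Z.
Minimax strategy: Z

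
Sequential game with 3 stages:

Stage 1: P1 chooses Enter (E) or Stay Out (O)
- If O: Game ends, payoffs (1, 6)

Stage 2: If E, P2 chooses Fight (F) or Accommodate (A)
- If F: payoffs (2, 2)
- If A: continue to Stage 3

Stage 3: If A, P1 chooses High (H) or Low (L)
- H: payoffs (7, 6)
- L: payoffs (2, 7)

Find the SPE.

SPE: (E, A, H); Outcome (7, 6)

Work:
Stage 3: P1 chooses H (7 vs 2)
Stage 2: P2: F->2, A->6 (anticipating H). Choose A
Stage 1: P1: O->1, E->7 (anticipating A, H). Choose E
SPE path: E -> A -> H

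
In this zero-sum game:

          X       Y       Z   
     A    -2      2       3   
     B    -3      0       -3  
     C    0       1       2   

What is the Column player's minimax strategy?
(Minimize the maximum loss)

Column should play X, value = 0

Work:
Column player minimizes Row's maximum payoff:
Column X: max payoff to Row = 0
Column Y: max payoff to Row = 2
Column Z: max payoff to Row = 3
Minimum is 0, achieved by column X.
Minimax strategy: X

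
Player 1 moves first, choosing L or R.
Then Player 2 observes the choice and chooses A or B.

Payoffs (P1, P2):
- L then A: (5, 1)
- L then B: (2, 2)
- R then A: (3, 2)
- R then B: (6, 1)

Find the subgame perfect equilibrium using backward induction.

P1 plays R, P2 plays B after L and A after R; Payoff (3, 2)

Work:
Backward induction:
After L: P2 chooses B → P1 gets 2
After R: P2 chooses A → P1 gets 3
P1 chooses R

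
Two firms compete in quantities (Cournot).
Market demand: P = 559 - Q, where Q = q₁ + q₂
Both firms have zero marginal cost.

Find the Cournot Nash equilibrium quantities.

q₁* = q₂* = 186.33; P* = 186.33

Work:
Profit: π_i = P·q_i = (a - q_i - q_j)·q_i
FOC: ∂π_i/∂q_i = a - 2q_i - q_j = 0
Reaction function: q_i = (559 - q_j)/2
Symmetry: q* = 559/3 = 186.33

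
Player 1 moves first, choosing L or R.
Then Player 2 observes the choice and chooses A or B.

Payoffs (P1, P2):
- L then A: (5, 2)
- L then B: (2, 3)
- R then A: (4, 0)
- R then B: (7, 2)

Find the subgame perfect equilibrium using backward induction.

P1 plays R, P2 plays B after L and B after R; Payoff (7, 2)

Work:
Backward induction:
After L: P2 chooses B → P1 gets 2
After R: P2 chooses B → P1 gets 7
P1 chooses R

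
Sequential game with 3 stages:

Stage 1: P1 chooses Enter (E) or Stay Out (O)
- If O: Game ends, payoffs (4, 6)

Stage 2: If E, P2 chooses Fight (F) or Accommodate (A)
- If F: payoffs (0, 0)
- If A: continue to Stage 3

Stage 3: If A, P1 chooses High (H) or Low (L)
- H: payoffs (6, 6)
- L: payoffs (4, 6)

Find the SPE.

SPE: (E, A, H); Outcome (6, 6)

Work:
Stage 3: P1 chooses H (6 vs 4)
Stage 2: P2: F->0, A->6 (anticipating H). Choose A
Stage 1: P1: O->4, E->6 (anticipating A, H). Choose E
SPE path: E -> A -> H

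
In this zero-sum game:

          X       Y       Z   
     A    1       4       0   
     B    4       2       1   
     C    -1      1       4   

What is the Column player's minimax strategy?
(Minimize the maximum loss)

Column should play X or Y or Z (all achieve the minimum), value = 4

Work:
Column player minimizes Row's maximum payoff:
Column X: max payoff to Row = 4
Column Y: max payoff to Row = 4
Column Z: max payoff to Row = 4
Minimum is 4, achieved by columns X, Y, Z (tied).
Each of X or Y or Z is a minimax strategy.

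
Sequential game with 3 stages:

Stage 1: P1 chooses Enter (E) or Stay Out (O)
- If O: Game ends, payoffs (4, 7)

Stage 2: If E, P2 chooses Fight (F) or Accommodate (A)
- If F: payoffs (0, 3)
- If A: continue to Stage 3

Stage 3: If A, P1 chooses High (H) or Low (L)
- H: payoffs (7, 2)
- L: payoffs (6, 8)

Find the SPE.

SPE: (O, F, H); Outcome (4, 7)

Work:
Stage 3: P1 chooses H (7 vs 6)
Stage 2: P2: F->3, A->2 (anticipating H). Choose F
Stage 1: P1: O->4, E->0 (anticipating F, H). Choose O
SPE path: O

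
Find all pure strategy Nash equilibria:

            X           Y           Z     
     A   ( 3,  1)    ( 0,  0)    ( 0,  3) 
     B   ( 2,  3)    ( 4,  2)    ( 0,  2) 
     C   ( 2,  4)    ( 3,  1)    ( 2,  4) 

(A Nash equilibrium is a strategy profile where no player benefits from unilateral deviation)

Nash equilibrium: (C, Z)

Work:
Best responses:
  P1 vs X: payoffs [3, 2, 2] → best response A (payoff 3)
  P1 vs Y: payoffs [0, 4, 3] → best response B (payoff 4)
  P1 vs Z: payoffs [0, 0, 2] → best response C (payoff 2)
  P2 vs A: payoffs [1, 0, 3] → best response Z (payoff 3)
  P2 vs B: payoffs [3, 2, 2] → best response X (payoff 3)
  P2 vs C: payoffs [4, 1, 4] → best response X/Z (payoff 4)
Mutual best responses: (C,Z) → Nash equilibria.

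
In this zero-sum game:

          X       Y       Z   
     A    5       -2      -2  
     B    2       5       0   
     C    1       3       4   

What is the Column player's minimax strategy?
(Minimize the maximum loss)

Column should play Z, value = 4

Work:
Column player minimizes Row's maximum payoff:
Column X: max payoff to Row = 5
Column Y: max payoff to Row = 5
Column Z: max payoff to Row = 4
Minimum is 4, achieved by column Z.
Minimax strategy: Z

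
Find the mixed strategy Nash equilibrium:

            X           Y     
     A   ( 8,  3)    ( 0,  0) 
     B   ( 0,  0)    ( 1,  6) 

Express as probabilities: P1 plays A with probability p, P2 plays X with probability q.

p = 0.6667, q = 0.1111

Work:
Find probabilities that make opponent indifferent:
P2 chooses q to make P1 indifferent between A and B
P1 chooses p to make P2 indifferent between X and Y
Mixed NE: P1 plays (A: 0.6667, B: 0.3333), P2 plays (X: 0.1111, Y: 0.8889)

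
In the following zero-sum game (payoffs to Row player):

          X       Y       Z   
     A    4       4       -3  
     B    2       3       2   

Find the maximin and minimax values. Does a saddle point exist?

Maximin = 2, Minimax = 2, Saddle: True

Work:
Row minimums: [-3, 2] → maximin = 2
Column maximums: [4, 4, 2] → minimax = 2
Saddle point exists! Game value = 2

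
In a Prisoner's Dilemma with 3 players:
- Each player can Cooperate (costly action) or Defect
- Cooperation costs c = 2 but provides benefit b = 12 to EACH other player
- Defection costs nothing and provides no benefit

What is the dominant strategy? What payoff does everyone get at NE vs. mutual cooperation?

Dominant: Defect; NE payoff = 0; Coop payoff = 22

Work:
Defect dominates (saves cost c = 2, benefit to others is external)
NE: All defect → everyone gets 0
If all cooperate: each receives (2)×12 - 2 = 22
Social dilemma: 22 > 0 but NE gives 0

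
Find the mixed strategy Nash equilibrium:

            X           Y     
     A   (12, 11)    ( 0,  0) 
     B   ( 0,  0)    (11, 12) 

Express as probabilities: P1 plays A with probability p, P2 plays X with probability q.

p = 0.5217, q = 0.4783

Work:
Find probabilities that make opponent indifferent:
P2 chooses q to make P1 indifferent between A and B
P1 chooses p to make P2 indifferent between X and Y
Mixed NE: P1 plays (A: 0.5217, B: 0.4783), P2 plays (X: 0.4783, Y: 0.5217)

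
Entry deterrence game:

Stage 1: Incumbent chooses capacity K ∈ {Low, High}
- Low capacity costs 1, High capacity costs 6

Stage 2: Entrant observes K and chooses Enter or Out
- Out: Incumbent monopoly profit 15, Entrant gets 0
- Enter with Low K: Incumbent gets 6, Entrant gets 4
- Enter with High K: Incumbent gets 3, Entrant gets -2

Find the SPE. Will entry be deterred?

SPE: (High, Enter|Low, Out|High); Entry deterred. Incumbent net profit = 9

Work:
After Low K: Entrant enters (4 > 0)
After High K: Entrant stays out (-2 < 0)
Incumbent: Low → 6−1=5, High → 15−6=9
Incumbent chooses High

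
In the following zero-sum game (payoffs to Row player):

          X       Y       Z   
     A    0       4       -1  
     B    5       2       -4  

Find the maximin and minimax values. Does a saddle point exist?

Maximin = -1, Minimax = -1, Saddle: True

Work:
Row minimums: [-1, -4] → maximin = -1
Column maximums: [5, 4, -1] → minimax = -1
Saddle point exists! Game value = -1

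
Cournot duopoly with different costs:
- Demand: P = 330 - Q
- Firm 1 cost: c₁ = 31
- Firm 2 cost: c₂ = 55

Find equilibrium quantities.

q₁* = 107.67, q₂* = 83.67

Work:
Reaction: q₁ = (330 - 31 - q₂)/2
Reaction: q₂ = (330 - 55 - q₁)/2
Solve simultaneously:
q₁* = (330 - 2×31 + 55)/3 = 107.67
q₂* = (330 - 2×55 + 31)/3 = 83.67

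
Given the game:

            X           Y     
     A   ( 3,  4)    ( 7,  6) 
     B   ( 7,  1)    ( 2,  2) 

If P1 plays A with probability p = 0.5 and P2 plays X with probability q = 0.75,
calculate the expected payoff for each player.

E[P1] = 4.875, E[P2] = 2.875

Work:
E[P1] = p·q·π₁(A,X) + p·(1-q)·π₁(A,Y) + (1-p)·q·π₁(B,X) + (1-p)·(1-q)·π₁(B,Y)
= 0.5·0.75·3 + 0.5·0.25·7 + 0.5·0.75·7 + 0.5·0.25·2
= 4.875

E[P2] = 2.875 (similar calculation)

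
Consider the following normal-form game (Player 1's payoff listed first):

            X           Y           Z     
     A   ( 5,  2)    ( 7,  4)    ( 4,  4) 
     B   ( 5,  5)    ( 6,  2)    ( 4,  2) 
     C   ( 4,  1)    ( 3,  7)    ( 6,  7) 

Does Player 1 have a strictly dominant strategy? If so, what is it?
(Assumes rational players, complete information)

No strictly dominant strategy exists for Player 1

Work:
A strategy strictly dominates another if it gives a strictly higher payoff against every opponent action. Compare each pair of P1's strategies column-by-column:
  A vs B: [5 vs 5, 7 vs 6, 4 vs 4] → A does not strictly dominate B (column X: 5 ≤ 5)
  A vs C: [5 vs 4, 7 vs 3, 4 vs 6] → A does not strictly dominate C (column Z: 4 ≤ 6)
  B vs A: [5 vs 5, 6 vs 7, 4 vs 4] → B does not strictly dominate A (column X: 5 ≤ 5)
  B vs C: [5 vs 4, 6 vs 3, 4 vs 6] → B does not strictly dominate C (column Z: 4 ≤ 6)
  C vs A: [4 vs 5, 3 vs 7, 6 vs 4] → C does not strictly dominate A (column X: 4 ≤ 5)
  C vs B: [4 vs 5, 3 vs 6, 6 vs 4] → C does not strictly dominate B (column X: 4 ≤ 5)
No single strategy strictly dominates all others → no strictly dominant strategy.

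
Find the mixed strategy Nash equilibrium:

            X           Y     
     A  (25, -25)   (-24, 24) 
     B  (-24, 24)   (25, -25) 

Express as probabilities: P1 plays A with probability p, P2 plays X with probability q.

p = 0.5, q = 0.5

Work:
Find probabilities that make opponent indifferent:
P2 chooses q to make P1 indifferent between A and B
P1 chooses p to make P2 indifferent between X and Y
Mixed NE: P1 plays (A: 0.5, B: 0.5), P2 plays (X: 0.5, Y: 0.5)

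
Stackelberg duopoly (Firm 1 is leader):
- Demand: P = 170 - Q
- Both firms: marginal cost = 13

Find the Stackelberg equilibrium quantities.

q₁* (leader) = 78.5, q₂* (follower) = 39.25

Work:
Follower's reaction: q₂ = (a - c - q₁)/2
Leader substitutes: π₁ = q₁·(a - q₁ - (a-c-q₁)/2 - c)
FOC: q₁* = (170 - 13)/2 = 78.50
Then: q₂* = (170 - 13 - 78.5)/2 = 39.25
Leader has first-mover advantage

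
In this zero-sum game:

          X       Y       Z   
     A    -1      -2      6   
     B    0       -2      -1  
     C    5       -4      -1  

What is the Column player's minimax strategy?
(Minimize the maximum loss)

Column should play Y, value = -2

Work:
Column player minimizes Row's maximum payoff:
Column X: max payoff to Row = 5
Column Y: max payoff to Row = -2
Column Z: max payoff to Row = 6
Minimum is -2, achieved by column Y.
Minimax strategy: Y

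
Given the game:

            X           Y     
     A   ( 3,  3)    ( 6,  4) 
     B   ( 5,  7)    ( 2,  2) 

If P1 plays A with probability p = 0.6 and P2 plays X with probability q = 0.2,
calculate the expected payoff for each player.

E[P1] = 4.28, E[P2] = 3.48

Work:
E[P1] = p·q·π₁(A,X) + p·(1-q)·π₁(A,Y) + (1-p)·q·π₁(B,X) + (1-p)·(1-q)·π₁(B,Y)
= 0.6·0.2·3 + 0.6·0.8·6 + 0.4·0.2·5 + 0.4·0.8·2
= 4.28

E[P2] = 3.48 (similar calculation)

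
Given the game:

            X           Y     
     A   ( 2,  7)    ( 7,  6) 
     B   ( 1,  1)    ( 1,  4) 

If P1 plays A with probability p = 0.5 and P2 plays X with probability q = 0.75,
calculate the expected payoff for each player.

E[P1] = 2.125, E[P2] = 4.25

Work:
E[P1] = p·q·π₁(A,X) + p·(1-q)·π₁(A,Y) + (1-p)·q·π₁(B,X) + (1-p)·(1-q)·π₁(B,Y)
= 0.5·0.75·2 + 0.5·0.25·7 + 0.5·0.75·1 + 0.5·0.25·1
= 2.125

E[P2] = 4.25 (similar calculation)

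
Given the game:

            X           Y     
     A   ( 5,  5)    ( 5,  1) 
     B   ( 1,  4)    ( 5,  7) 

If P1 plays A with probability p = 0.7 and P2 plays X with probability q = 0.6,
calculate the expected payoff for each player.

E[P1] = 4.28, E[P2] = 3.94

Work:
E[P1] = p·q·π₁(A,X) + p·(1-q)·π₁(A,Y) + (1-p)·q·π₁(B,X) + (1-p)·(1-q)·π₁(B,Y)
= 0.7·0.6·5 + 0.7·0.4·5 + 0.3·0.6·1 + 0.3·0.4·5
= 4.28

E[P2] = 3.94 (similar calculation)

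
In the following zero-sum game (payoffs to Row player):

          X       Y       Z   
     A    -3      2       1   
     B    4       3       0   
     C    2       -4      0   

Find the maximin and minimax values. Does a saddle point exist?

Maximin = 0, Minimax = 1, Saddle: False

Work:
Row minimums: [-3, 0, -4] → maximin = 0
Column maximums: [4, 3, 1] → minimax = 1
No saddle point (maximin ≠ minimax). Mixed strategy needed.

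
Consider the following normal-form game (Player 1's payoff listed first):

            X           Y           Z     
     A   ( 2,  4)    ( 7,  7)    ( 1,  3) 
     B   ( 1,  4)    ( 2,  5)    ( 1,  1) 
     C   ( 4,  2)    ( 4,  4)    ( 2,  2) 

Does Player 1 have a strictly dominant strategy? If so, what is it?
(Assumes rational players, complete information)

No strictly dominant strategy exists for Player 1

Work:
A strategy strictly dominates another if it gives a strictly higher payoff against every opponent action. Compare each pair of P1's strategies column-by-column:
  A vs B: [2 vs 1, 7 vs 2, 1 vs 1] → A does not strictly dominate B (column Z: 1 ≤ 1)
  A vs C: [2 vs 4, 7 vs 4, 1 vs 2] → A does not strictly dominate C (column X: 2 ≤ 4)
  B vs A: [1 vs 2, 2 vs 7, 1 vs 1] → B does not strictly dominate A (column X: 1 ≤ 2)
  B vs C: [1 vs 4, 2 vs 4, 1 vs 2] → B does not strictly dominate C (column X: 1 ≤ 4)
  C vs A: [4 vs 2, 4 vs 7, 2 vs 1] → C does not strictly dominate A (column Y: 4 ≤ 7)
  C vs B: [4 vs 1, 4 vs 2, 2 vs 1] → C strictly dominates B
No single strategy strictly dominates all others → no strictly dominant strategy.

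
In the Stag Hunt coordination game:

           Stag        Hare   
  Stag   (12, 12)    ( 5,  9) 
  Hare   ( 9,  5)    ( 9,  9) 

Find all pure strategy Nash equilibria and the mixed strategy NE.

Pure NE: (Stag, Stag) and (Hare, Hare); Mixed NE: p = 0.5714, q = 0.5714

Work:
Check pure NE:
(Stag, Stag): (12, 12) - no unilateral deviation beneficial
(Hare, Hare): (9, 9) - no unilateral deviation beneficial
Mixed NE: P1 plays Stag with p = 0.5714, P2 plays Stag with q = 0.5714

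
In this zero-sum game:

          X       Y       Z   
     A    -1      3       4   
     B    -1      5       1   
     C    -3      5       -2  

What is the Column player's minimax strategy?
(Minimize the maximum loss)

Column should play X, value = -1

Work:
Column player minimizes Row's maximum payoff:
Column X: max payoff to Row = -1
Column Y: max payoff to Row = 5
Column Z: max payoff to Row = 4
Minimum is -1, achieved by column X.
Minimax strategy: X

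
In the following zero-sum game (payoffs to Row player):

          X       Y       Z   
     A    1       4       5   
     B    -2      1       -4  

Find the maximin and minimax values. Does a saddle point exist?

Maximin = 1, Minimax = 1, Saddle: True

Work:
Row minimums: [1, -4] → maximin = 1
Column maximums: [1, 4, 5] → minimax = 1
Saddle point exists! Game value = 1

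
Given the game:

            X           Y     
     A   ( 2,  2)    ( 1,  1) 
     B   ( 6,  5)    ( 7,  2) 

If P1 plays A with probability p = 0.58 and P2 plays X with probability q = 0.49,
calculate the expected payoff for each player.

E[P1] = 3.5984, E[P2] = 2.3216

Work:
E[P1] = p·q·π₁(A,X) + p·(1-q)·π₁(A,Y) + (1-p)·q·π₁(B,X) + (1-p)·(1-q)·π₁(B,Y)
= 0.58·0.49·2 + 0.58·0.51·1 + 0.42·0.49·6 + 0.42·0.51·7
= 3.5984

E[P2] = 2.3216 (similar calculation)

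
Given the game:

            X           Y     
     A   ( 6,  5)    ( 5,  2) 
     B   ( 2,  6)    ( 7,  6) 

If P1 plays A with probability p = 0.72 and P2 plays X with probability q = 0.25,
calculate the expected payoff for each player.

E[P1] = 5.39, E[P2] = 3.66

Work:
E[P1] = p·q·π₁(A,X) + p·(1-q)·π₁(A,Y) + (1-p)·q·π₁(B,X) + (1-p)·(1-q)·π₁(B,Y)
= 0.72·0.25·6 + 0.72·0.75·5 + 0.28·0.25·2 + 0.28·0.75·7
= 5.39

E[P2] = 3.66 (similar calculation)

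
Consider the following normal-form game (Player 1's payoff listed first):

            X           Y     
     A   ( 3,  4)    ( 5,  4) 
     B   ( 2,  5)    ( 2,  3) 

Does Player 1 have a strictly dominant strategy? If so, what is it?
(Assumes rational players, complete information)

Yes, Player 1's strictly dominant strategy is A

Work:
A strategy strictly dominates another if it gives a strictly higher payoff against every opponent action. Compare each pair of P1's strategies column-by-column:
  A vs B: [3 vs 2, 5 vs 2] → A strictly dominates B
  B vs A: [2 vs 3, 2 vs 5] → B does not strictly dominate A (column X: 2 ≤ 3)
A strictly dominates every other strategy → strictly dominant.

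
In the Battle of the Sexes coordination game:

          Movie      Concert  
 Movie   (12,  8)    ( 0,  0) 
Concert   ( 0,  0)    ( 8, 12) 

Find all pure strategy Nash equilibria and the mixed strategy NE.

Pure NE: (Movie, Movie) and (Concert, Concert); Mixed NE: p = 0.6, q = 0.4

Work:
Check pure NE:
(Movie, Movie): (12, 8) - no unilateral deviation beneficial
(Concert, Concert): (8, 12) - no unilateral deviation beneficial
Mixed NE: P1 plays Movie with p = 0.6, P2 plays Movie with q = 0.4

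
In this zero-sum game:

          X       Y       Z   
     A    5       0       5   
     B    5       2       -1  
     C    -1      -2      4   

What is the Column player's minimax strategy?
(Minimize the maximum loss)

Column should play Y, value = 2

Work:
Column player minimizes Row's maximum payoff:
Column X: max payoff to Row = 5
Column Y: max payoff to Row = 2
Column Z: max payoff to Row = 5
Minimum is 2, achieved by column Y.
Minimax strategy: Y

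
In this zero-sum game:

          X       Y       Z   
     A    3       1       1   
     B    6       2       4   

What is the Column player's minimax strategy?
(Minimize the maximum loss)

Column should play Y, value = 2

Work:
Column player minimizes Row's maximum payoff:
Column X: max payoff to Row = 6
Column Y: max payoff to Row = 2
Column Z: max payoff to Row = 4
Minimum is 2, achieved by column Y.
Minimax strategy: Y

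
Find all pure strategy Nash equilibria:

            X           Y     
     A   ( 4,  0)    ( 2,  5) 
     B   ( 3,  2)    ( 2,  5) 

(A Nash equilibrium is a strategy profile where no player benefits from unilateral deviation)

Nash equilibrium: (A, Y), (B, Y)

Work:
Best responses:
  P1 vs X: payoffs [4, 3] → best response A (payoff 4)
  P1 vs Y: payoffs [2, 2] → best response A/B (payoff 2)
  P2 vs A: payoffs [0, 5] → best response Y (payoff 5)
  P2 vs B: payoffs [2, 5] → best response Y (payoff 5)
Mutual best responses: (A,Y), (B,Y) → Nash equilibria.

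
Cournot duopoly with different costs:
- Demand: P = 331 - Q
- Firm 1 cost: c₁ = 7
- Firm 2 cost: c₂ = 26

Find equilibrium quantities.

q₁* = 114.33, q₂* = 95.33

Work:
Reaction: q₁ = (331 - 7 - q₂)/2
Reaction: q₂ = (331 - 26 - q₁)/2
Solve simultaneously:
q₁* = (331 - 2×7 + 26)/3 = 114.33
q₂* = (331 - 2×26 + 7)/3 = 95.33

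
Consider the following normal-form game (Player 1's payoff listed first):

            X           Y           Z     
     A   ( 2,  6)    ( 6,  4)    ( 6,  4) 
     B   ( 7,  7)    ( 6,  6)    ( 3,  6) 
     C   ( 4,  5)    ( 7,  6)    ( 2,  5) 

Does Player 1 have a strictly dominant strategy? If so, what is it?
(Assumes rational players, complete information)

No strictly dominant strategy exists for Player 1

Work:
A strategy strictly dominates another if it gives a strictly higher payoff against every opponent action. Compare each pair of P1's strategies column-by-column:
  A vs B: [2 vs 7, 6 vs 6, 6 vs 3] → A does not strictly dominate B (column X: 2 ≤ 7)
  A vs C: [2 vs 4, 6 vs 7, 6 vs 2] → A does not strictly dominate C (column X: 2 ≤ 4)
  B vs A: [7 vs 2, 6 vs 6, 3 vs 6] → B does not strictly dominate A (column Y: 6 ≤ 6)
  B vs C: [7 vs 4, 6 vs 7, 3 vs 2] → B does not strictly dominate C (column Y: 6 ≤ 7)
  C vs A: [4 vs 2, 7 vs 6, 2 vs 6] → C does not strictly dominate A (column Z: 2 ≤ 6)
  C vs B: [4 vs 7, 7 vs 6, 2 vs 3] → C does not strictly dominate B (column X: 4 ≤ 7)
No single strategy strictly dominates all others → no strictly dominant strategy.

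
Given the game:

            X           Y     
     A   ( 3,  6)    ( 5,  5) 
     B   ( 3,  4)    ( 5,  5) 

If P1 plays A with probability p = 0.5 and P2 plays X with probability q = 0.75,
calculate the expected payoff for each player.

E[P1] = 3.5, E[P2] = 5.0

Work:
E[P1] = p·q·π₁(A,X) + p·(1-q)·π₁(A,Y) + (1-p)·q·π₁(B,X) + (1-p)·(1-q)·π₁(B,Y)
= 0.5·0.75·3 + 0.5·0.25·5 + 0.5·0.75·3 + 0.5·0.25·5
= 3.5

E[P2] = 5.0 (similar calculation)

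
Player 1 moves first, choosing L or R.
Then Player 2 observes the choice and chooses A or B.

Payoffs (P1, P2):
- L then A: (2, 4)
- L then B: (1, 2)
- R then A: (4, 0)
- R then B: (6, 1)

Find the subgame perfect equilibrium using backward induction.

P1 plays R, P2 plays A after L and B after R; Payoff (6, 1)

Work:
Backward induction:
After L: P2 chooses A → P1 gets 2
After R: P2 chooses B → P1 gets 6
P1 chooses R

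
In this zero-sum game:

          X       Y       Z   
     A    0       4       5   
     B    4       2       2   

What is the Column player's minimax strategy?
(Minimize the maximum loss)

Column should play X or Y (all achieve the minimum), value = 4

Work:
Column player minimizes Row's maximum payoff:
Column X: max payoff to Row = 4
Column Y: max payoff to Row = 4
Column Z: max payoff to Row = 5
Minimum is 4, achieved by columns X, Y (tied).
Each of X or Y is a minimax strategy.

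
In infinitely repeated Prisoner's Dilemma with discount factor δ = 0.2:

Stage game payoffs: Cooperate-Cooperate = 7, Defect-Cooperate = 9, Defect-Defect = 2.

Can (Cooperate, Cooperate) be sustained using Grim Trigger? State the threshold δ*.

δ* = 0.2857; since δ = 0.2 < 0.2857, cooperation cannot be sustained

Work:
For Grim Trigger:
Cooperate forever: 7/(1-δ)
Defect then punished: 9 + 2·δ/(1-δ)
Need: 7/(1-δ) ≥ 9 + 2·δ/(1-δ)
Solving: δ ≥ (T-R)/(T-P) = (9-7)/(9-2) = 0.2857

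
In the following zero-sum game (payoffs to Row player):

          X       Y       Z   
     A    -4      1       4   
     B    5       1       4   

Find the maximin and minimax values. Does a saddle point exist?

Maximin = 1, Minimax = 1, Saddle: True

Work:
Row minimums: [-4, 1] → maximin = 1
Column maximums: [5, 1, 4] → minimax = 1
Saddle point exists! Game value = 1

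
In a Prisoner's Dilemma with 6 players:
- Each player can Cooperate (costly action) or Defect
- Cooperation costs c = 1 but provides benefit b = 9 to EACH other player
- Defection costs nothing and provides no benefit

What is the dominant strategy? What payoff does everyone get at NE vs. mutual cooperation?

Dominant: Defect; NE payoff = 0; Coop payoff = 44

Work:
Defect dominates (saves cost c = 1, benefit to others is external)
NE: All defect → everyone gets 0
If all cooperate: each receives (5)×9 - 1 = 44
Social dilemma: 44 > 0 but NE gives 0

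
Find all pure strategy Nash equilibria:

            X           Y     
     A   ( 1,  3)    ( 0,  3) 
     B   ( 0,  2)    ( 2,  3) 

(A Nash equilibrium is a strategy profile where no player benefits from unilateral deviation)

Nash equilibrium: (A, X), (B, Y)

Work:
Best responses:
  P1 vs X: payoffs [1, 0] → best response A (payoff 1)
  P1 vs Y: payoffs [0, 2] → best response B (payoff 2)
  P2 vs A: payoffs [3, 3] → best response X/Y (payoff 3)
  P2 vs B: payoffs [2, 3] → best response Y (payoff 3)
Mutual best responses: (A,X), (B,Y) → Nash equilibria.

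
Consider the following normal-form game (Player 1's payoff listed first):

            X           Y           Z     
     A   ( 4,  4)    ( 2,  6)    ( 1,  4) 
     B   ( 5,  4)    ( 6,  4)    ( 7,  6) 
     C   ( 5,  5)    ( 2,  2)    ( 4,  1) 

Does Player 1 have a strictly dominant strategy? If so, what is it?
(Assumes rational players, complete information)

No strictly dominant strategy exists for Player 1

Work:
A strategy strictly dominates another if it gives a strictly higher payoff against every opponent action. Compare each pair of P1's strategies column-by-column:
  A vs B: [4 vs 5, 2 vs 6, 1 vs 7] → A does not strictly dominate B (column X: 4 ≤ 5)
  A vs C: [4 vs 5, 2 vs 2, 1 vs 4] → A does not strictly dominate C (column X: 4 ≤ 5)
  B vs A: [5 vs 4, 6 vs 2, 7 vs 1] → B strictly dominates A
  B vs C: [5 vs 5, 6 vs 2, 7 vs 4] → B does not strictly dominate C (column X: 5 ≤ 5)
  C vs A: [5 vs 4, 2 vs 2, 4 vs 1] → C does not strictly dominate A (column Y: 2 ≤ 2)
  C vs B: [5 vs 5, 2 vs 6, 4 vs 7] → C does not strictly dominate B (column X: 5 ≤ 5)
No single strategy strictly dominates all others → no strictly dominant strategy.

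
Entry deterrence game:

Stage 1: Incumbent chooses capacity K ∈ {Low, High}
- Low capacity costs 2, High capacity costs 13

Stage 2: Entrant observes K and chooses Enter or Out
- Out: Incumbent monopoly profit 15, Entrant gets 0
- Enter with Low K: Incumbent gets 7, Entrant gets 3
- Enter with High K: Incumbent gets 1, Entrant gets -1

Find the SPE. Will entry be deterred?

SPE: (Low, Enter|Low, Out|High); Entry not deterred. Incumbent net profit = 5, Entrant gets 3

Work:
After Low K: Entrant enters (3 > 0)
After High K: Entrant stays out (-1 < 0)
Incumbent: Low → 7−2=5, High → 15−13=2
Incumbent chooses Low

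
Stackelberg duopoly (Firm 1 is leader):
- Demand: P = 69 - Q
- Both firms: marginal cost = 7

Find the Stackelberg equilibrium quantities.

q₁* (leader) = 31.0, q₂* (follower) = 15.5

Work:
Follower's reaction: q₂ = (a - c - q₁)/2
Leader substitutes: π₁ = q₁·(a - q₁ - (a-c-q₁)/2 - c)
FOC: q₁* = (69 - 7)/2 = 31.00
Then: q₂* = (69 - 7 - 31.0)/2 = 15.50
Leader has first-mover advantage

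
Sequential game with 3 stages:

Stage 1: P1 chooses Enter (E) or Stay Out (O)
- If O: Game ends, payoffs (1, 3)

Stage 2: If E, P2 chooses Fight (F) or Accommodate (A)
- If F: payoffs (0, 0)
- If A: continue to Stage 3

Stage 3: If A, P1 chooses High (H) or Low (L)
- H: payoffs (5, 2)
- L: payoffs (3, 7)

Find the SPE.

SPE: (E, A, H); Outcome (5, 2)

Work:
Stage 3: P1 chooses H (5 vs 3)
Stage 2: P2: F->0, A->2 (anticipating H). Choose A
Stage 1: P1: O->1, E->5 (anticipating A, H). Choose E
SPE path: E -> A -> H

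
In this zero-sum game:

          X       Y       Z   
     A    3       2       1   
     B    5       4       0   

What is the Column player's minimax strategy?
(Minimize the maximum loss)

Column should play Z, value = 1

Work:
Column player minimizes Row's maximum payoff:
Column X: max payoff to Row = 5
Column Y: max payoff to Row = 4
Column Z: max payoff to Row = 1
Minimum is 1, achieved by column Z.
Minimax strategy: Z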